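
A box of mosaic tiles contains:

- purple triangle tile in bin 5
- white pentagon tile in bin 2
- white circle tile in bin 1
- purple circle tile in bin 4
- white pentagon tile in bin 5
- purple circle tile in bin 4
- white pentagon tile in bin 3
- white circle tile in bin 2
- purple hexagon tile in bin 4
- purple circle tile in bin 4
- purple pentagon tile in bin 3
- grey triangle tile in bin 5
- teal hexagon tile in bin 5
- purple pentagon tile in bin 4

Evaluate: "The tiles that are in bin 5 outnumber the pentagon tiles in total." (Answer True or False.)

There are 4 tiles in bin 5.
There are 5 pentagon tiles.
The claim requires 4 > 5, which does not hold.

False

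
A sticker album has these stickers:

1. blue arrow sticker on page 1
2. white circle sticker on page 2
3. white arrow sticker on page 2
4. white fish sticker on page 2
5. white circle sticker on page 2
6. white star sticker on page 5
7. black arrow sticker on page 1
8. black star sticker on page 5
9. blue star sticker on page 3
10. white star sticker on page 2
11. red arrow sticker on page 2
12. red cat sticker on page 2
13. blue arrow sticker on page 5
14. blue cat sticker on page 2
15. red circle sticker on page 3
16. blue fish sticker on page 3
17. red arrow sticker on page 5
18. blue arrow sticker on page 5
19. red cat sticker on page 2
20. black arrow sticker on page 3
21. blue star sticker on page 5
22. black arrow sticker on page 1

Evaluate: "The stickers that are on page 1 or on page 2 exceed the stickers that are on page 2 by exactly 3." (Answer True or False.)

|stickers on page 1 or on page 2| = 12.
|stickers on page 2| = 9.
The claim requires 12 − 9 (= 3) to equal 3, which holds.

True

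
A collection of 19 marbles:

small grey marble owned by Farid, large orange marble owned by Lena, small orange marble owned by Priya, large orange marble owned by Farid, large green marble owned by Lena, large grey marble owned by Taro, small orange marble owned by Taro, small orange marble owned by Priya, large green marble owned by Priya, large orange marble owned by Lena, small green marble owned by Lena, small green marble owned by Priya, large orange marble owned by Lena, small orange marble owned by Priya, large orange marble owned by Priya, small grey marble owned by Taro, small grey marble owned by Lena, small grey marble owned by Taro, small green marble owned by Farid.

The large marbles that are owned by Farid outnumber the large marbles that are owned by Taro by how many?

0

large marbles owned by Farid: 1.
large marbles owned by Taro: 1.
1 − 1 = 0.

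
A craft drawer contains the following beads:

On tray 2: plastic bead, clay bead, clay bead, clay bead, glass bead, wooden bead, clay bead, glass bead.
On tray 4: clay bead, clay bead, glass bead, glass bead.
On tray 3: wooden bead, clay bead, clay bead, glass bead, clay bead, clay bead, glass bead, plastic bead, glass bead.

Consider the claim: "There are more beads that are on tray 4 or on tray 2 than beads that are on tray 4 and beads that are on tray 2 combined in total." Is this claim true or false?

|beads on tray 4 or on tray 2| = 12.
beads on tray 4: 4; beads on tray 2: 8; combined: 4 + 8 = 12.
The claim requires 12 > 12, which does not hold.

False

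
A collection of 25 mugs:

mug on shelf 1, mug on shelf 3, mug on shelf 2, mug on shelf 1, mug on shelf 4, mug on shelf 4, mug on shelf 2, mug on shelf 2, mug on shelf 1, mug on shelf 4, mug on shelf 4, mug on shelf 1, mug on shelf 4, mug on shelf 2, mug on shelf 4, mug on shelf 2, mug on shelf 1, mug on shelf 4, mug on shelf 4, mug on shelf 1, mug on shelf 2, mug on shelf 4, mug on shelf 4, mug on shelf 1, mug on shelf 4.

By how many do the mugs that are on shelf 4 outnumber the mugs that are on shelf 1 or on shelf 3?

3

mugs on shelf 4: 11.
mugs on shelf 1 or on shelf 3: 8.
11 − 8 = 3.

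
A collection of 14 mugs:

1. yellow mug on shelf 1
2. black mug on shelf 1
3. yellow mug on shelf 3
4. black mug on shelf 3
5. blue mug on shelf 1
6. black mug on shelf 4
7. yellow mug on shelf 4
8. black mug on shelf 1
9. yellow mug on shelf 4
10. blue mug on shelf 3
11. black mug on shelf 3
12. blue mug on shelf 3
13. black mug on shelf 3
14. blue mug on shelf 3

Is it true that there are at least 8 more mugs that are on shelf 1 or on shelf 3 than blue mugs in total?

|mugs on shelf 1 or on shelf 3| = 11.
|blue mugs| = 4.
The claim requires 11 − 4 = 7 ≥ 8, which does not hold.

False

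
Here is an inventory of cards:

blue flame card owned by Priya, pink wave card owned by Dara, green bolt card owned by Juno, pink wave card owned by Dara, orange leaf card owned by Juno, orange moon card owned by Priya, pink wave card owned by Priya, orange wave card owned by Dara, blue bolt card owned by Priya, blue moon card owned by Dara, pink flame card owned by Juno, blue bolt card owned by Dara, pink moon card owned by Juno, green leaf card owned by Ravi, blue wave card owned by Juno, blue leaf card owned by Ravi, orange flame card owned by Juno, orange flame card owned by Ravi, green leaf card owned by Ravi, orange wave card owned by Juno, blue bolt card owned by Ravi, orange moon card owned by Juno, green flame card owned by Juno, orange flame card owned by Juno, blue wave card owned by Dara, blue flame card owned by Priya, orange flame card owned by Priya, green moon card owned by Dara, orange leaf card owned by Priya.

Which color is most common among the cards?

Counts by color: orange 10, blue 9, pink 5, green 5.
The maximum is 10, held uniquely by orange.

orange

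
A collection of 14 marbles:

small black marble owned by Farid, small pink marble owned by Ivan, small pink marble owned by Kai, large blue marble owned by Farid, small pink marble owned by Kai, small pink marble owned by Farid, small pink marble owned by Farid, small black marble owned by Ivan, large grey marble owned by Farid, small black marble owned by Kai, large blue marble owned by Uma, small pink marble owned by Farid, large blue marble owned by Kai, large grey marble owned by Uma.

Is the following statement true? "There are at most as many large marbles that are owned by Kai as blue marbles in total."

True

|large marbles owned by Kai| = 1.
|blue marbles| = 3.
The claim requires 1 ≤ 3, which holds.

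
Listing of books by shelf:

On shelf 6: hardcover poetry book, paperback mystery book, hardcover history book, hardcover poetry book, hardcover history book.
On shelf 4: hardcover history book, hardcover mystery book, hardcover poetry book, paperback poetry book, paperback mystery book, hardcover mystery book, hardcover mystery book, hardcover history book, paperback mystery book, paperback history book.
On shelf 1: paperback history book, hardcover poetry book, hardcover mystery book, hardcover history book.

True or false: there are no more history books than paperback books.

False

There are 7 history books.
There are 6 paperback books.
The claim requires 7 ≤ 6, which does not hold.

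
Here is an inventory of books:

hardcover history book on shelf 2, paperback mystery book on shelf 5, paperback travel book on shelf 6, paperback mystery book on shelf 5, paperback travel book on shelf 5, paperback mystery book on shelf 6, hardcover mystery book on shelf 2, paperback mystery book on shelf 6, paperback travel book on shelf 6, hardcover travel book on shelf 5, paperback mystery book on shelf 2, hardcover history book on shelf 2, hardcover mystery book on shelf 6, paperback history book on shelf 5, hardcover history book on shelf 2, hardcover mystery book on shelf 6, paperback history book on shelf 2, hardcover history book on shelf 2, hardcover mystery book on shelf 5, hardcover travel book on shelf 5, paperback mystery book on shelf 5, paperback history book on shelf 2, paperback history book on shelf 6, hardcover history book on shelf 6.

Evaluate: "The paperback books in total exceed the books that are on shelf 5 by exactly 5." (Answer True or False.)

There are 13 paperback books.
There are 8 books on shelf 5.
The claim requires 13 − 8 (= 5) to equal 5, which holds.

True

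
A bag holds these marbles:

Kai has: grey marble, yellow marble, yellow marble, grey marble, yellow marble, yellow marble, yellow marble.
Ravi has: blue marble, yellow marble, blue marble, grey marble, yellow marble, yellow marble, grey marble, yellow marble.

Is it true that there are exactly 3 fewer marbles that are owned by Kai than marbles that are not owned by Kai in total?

Count of marbles owned by Kai: 7.
Count of marbles that are not owned by Kai: 8.
The claim requires 8 − 7 (= 1) to equal 3, which does not hold.

False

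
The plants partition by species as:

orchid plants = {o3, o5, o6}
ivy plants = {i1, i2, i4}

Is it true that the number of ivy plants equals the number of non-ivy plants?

True

ivy plants: 3.
non-ivy plants: 3.
The claim requires 3 = 3, which holds.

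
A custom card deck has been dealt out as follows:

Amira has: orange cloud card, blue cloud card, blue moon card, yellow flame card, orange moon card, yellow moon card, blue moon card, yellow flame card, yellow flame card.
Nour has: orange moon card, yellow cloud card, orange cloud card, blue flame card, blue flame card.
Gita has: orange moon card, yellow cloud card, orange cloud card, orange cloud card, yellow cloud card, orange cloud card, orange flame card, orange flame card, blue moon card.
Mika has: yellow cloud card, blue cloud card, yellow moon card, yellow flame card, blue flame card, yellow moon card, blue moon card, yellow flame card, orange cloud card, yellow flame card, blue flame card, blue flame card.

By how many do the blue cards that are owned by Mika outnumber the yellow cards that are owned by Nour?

blue cards owned by Mika: 5.
yellow cards owned by Nour: 1.
5 − 1 = 4.

4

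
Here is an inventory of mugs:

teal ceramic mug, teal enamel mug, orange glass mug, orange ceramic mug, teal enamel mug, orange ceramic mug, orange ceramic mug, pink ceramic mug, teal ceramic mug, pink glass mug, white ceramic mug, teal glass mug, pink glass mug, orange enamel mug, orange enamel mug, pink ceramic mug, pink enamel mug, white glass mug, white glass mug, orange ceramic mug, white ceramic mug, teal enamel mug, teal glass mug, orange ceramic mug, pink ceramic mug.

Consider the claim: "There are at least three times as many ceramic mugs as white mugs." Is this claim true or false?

True

|ceramic mugs| = 12.
|white mugs| = 4.
The claim requires 12 ≥ 3 × 4 = 12, which holds.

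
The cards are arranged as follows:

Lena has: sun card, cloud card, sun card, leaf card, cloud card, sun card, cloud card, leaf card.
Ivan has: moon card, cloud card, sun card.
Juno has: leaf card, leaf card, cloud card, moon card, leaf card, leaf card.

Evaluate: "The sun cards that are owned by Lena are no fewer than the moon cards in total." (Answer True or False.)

True

Count of sun cards owned by Lena: 3.
There are 2 moon cards.
The claim requires 3 ≥ 2, which holds.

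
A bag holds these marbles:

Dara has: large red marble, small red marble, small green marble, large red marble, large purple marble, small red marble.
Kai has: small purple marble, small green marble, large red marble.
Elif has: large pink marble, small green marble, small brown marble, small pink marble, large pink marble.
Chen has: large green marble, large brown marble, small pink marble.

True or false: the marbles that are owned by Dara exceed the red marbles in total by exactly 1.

marbles owned by Dara: 6.
red marbles: 5.
The claim requires 6 − 5 (= 1) to equal 1, which holds.

True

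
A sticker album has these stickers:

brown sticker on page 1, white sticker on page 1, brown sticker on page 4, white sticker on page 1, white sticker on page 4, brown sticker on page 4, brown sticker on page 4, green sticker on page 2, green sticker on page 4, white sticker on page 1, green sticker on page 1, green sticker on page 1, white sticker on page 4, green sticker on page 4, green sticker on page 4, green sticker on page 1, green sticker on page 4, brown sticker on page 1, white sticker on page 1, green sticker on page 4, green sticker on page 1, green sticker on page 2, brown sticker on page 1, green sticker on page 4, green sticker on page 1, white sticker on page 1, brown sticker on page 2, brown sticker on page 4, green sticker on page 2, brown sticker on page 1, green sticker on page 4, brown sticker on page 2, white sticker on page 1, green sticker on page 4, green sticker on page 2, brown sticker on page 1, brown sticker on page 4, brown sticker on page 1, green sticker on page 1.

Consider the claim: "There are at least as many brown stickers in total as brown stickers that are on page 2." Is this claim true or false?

brown stickers: 13.
brown stickers on page 2: 2.
The claim requires 13 ≥ 2, which holds.

True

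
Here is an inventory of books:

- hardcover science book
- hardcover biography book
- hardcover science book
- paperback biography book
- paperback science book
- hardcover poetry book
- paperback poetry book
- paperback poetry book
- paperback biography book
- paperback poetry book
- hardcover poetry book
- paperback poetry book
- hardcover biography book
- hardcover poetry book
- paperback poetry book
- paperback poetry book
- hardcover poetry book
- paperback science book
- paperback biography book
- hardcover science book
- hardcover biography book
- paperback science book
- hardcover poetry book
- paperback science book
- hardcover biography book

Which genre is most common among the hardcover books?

poetry

Counts by genre (restricted to hardcover books): poetry 5, biography 4, science 3.
The maximum is 5, held uniquely by poetry.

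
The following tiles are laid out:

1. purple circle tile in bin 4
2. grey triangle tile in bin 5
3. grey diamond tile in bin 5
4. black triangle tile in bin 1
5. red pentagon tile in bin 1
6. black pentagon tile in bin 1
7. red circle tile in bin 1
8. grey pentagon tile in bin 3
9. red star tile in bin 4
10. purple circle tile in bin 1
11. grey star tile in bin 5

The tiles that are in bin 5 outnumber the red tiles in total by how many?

0

tiles in bin 5: 3.
red tiles: 3.
3 − 3 = 0.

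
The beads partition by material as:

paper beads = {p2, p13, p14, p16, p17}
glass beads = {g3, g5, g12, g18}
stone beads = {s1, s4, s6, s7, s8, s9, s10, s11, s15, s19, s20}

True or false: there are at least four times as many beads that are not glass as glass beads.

True

|beads that are not glass| = 16.
|glass beads| = 4.
The claim requires 16 ≥ 4 × 4 = 16, which holds.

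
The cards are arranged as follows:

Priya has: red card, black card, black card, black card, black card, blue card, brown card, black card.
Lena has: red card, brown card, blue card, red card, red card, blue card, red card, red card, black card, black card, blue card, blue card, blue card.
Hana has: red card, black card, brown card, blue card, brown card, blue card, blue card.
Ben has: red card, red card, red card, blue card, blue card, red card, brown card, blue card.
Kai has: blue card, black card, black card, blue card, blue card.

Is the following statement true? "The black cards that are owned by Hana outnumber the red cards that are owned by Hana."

False

Count of black cards owned by Hana: 1.
Count of red cards owned by Hana: 1.
The claim requires 1 > 1, which does not hold.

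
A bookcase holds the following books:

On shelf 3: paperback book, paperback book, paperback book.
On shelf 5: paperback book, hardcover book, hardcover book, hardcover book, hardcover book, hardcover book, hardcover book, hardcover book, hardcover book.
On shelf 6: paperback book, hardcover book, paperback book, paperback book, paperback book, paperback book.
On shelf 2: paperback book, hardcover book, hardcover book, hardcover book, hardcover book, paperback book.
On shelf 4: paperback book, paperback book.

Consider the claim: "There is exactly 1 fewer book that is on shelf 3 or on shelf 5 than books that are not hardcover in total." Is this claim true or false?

True

books on shelf 3 or on shelf 5: 12.
books that are not hardcover: 13.
The claim requires 13 − 12 (= 1) to equal 1, which holds.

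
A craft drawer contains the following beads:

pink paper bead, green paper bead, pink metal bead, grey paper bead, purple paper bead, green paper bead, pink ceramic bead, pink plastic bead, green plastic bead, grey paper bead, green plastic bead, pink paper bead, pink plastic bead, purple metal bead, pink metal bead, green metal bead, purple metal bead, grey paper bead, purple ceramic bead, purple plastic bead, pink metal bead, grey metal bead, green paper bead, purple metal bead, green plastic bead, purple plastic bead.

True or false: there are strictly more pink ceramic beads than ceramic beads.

False

There is 1 pink ceramic bead.
There are 2 ceramic beads.
The claim requires 1 > 2, which does not hold.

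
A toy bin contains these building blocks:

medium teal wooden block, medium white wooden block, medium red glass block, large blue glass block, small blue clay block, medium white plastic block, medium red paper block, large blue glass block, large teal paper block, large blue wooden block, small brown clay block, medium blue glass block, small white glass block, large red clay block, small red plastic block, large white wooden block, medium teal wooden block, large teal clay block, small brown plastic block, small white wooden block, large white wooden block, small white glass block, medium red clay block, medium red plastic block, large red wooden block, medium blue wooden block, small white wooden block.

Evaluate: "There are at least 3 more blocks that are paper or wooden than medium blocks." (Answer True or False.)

False

|blocks that are paper or wooden| = 12.
|medium blocks| = 10.
The claim requires 12 − 10 = 2 ≥ 3, which does not hold.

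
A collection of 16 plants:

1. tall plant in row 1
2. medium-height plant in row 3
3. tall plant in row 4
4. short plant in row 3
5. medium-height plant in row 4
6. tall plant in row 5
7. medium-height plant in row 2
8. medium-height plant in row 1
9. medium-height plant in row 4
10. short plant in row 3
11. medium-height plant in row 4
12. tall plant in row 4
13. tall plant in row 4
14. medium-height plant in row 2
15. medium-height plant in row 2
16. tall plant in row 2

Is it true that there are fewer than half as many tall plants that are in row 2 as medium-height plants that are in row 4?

True

tall plants in row 2: 1.
medium-height plants in row 4: 3.
The claim requires 2 × 1 = 2 < 3, which holds.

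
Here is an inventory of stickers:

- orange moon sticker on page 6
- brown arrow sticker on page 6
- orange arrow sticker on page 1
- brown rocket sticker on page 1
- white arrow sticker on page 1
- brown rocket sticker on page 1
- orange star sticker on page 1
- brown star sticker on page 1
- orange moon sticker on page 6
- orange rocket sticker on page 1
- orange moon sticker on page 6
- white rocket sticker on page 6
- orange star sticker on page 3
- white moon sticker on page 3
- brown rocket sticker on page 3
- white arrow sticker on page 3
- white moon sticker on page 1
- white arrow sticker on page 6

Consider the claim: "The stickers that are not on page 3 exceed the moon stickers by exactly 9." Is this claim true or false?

True

stickers that are not on page 3: 14.
moon stickers: 5.
The claim requires 14 − 5 (= 9) to equal 9, which holds.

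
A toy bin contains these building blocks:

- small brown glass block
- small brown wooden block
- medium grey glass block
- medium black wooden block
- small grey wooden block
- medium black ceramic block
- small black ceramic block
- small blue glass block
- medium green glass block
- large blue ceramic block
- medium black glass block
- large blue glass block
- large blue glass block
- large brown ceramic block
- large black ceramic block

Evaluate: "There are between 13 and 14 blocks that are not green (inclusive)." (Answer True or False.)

True

There are 14 blocks that are not green.
The claim requires 13 ≤ 14 ≤ 14, which holds.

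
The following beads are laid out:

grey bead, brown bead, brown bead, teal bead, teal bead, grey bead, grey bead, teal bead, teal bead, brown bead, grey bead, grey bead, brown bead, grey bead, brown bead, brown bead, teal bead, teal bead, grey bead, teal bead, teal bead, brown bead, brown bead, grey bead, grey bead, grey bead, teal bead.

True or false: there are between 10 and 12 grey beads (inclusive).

grey beads: 10.
The claim requires 10 ≤ 10 ≤ 12, which holds.

True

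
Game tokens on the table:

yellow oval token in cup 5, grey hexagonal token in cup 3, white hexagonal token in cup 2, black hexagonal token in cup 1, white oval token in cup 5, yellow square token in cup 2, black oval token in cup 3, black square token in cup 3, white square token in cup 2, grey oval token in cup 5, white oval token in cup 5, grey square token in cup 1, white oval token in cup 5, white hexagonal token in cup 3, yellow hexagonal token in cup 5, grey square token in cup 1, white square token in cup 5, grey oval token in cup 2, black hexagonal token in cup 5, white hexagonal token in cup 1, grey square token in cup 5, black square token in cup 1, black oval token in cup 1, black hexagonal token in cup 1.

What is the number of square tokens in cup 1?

3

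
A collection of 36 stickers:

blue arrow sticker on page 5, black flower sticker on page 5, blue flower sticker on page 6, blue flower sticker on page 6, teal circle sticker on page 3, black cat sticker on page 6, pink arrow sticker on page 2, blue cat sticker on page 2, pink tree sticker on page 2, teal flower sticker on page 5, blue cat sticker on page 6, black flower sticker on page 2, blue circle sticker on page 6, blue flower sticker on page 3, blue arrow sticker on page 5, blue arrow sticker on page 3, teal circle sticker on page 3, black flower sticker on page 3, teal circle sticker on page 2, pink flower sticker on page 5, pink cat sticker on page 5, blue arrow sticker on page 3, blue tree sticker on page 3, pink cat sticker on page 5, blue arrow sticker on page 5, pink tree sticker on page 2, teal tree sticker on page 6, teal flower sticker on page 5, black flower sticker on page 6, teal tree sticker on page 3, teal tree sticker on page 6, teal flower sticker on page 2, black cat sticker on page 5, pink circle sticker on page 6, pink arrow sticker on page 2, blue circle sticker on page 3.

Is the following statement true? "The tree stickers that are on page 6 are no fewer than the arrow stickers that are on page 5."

There are 2 tree stickers on page 6.
There are 3 arrow stickers on page 5.
The claim requires 2 ≥ 3, which does not hold.

False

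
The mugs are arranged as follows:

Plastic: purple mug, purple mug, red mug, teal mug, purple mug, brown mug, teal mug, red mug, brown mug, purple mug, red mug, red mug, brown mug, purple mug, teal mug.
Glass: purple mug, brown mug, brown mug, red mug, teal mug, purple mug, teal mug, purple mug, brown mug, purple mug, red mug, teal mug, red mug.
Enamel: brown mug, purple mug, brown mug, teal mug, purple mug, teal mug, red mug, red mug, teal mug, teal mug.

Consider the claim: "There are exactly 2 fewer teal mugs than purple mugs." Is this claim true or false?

|teal mugs| = 10.
|purple mugs| = 11.
The claim requires 11 − 10 (= 1) to equal 2, which does not hold.

False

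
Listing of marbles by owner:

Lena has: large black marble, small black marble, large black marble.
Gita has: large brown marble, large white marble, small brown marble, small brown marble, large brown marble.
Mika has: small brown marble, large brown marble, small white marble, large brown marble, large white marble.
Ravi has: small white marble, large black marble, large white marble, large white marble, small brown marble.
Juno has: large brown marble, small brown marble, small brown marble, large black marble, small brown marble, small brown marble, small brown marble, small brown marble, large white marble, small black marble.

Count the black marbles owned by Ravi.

1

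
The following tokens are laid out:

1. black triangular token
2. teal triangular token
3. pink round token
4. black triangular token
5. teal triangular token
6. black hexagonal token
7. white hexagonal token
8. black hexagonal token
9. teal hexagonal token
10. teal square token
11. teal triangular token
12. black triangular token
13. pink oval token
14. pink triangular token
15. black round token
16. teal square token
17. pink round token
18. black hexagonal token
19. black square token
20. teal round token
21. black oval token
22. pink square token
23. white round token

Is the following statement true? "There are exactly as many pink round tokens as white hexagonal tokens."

False

pink round tokens: 2.
white hexagonal tokens: 1.
The claim requires 2 = 1, which does not hold.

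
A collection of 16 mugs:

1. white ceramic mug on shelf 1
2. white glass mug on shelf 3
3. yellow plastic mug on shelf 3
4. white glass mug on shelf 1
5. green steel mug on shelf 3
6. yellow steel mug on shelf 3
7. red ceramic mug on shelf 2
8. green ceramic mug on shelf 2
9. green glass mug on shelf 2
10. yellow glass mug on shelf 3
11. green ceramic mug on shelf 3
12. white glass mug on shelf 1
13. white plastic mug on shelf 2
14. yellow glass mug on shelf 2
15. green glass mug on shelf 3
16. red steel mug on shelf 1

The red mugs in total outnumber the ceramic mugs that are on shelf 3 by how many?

1

red mugs: 2.
ceramic mugs on shelf 3: 1.
2 − 1 = 1.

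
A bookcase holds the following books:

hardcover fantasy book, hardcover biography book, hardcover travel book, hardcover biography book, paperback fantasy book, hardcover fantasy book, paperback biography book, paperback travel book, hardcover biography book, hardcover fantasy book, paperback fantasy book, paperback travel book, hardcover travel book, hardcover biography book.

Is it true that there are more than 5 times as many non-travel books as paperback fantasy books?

False

non-travel books: 10.
paperback fantasy books: 2.
The claim requires 10 > 5 × 2 = 10, which does not hold.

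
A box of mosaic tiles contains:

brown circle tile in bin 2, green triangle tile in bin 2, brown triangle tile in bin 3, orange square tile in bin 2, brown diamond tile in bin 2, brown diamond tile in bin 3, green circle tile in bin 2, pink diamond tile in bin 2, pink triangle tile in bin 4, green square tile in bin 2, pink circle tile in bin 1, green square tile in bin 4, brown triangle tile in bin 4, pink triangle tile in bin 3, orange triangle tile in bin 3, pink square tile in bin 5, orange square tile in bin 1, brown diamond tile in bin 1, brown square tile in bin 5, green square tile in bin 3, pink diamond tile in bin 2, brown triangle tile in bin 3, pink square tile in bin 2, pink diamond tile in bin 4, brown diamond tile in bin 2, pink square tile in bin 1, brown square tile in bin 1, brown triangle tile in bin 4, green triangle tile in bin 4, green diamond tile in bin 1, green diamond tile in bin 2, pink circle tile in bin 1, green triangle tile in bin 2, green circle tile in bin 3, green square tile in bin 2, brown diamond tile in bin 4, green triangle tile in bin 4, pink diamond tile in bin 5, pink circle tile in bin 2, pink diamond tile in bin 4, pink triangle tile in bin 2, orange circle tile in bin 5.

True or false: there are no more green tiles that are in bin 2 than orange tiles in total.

False

There are 6 green tiles in bin 2.
There are 4 orange tiles.
The claim requires 6 ≤ 4, which does not hold.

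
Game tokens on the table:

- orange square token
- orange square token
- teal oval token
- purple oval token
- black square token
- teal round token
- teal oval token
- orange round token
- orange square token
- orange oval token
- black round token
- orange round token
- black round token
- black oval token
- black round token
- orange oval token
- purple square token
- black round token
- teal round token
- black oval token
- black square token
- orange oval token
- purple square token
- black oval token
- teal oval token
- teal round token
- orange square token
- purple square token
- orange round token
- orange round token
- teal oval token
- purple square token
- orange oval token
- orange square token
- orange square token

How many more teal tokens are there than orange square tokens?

1

teal tokens: 7.
orange square tokens: 6.
7 − 6 = 1.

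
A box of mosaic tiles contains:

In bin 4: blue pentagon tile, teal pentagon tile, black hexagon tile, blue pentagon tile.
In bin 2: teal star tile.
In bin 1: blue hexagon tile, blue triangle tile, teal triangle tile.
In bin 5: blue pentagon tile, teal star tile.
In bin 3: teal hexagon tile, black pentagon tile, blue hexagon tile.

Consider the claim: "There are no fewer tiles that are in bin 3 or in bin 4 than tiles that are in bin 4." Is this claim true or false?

There are 7 tiles in bin 3 or in bin 4.
There are 4 tiles in bin 4.
The claim requires 7 ≥ 4, which holds.

True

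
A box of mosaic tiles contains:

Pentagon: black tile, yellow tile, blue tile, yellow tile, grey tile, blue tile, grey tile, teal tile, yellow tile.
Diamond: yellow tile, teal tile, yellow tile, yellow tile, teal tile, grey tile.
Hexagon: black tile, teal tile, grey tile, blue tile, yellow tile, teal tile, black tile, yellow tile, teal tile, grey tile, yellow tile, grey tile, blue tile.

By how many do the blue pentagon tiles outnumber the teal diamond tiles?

0

blue pentagon tiles: 2.
teal diamond tiles: 2.
2 − 2 = 0.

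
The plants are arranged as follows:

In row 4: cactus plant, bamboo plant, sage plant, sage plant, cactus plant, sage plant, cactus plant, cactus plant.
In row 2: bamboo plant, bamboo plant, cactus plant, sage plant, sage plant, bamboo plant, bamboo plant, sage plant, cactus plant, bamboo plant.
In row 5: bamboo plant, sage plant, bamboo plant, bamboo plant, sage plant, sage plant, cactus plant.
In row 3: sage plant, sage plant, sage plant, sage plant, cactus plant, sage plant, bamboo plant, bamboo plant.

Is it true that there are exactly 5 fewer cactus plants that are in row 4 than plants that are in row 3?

|cactus plants in row 4| = 4.
|plants in row 3| = 8.
The claim requires 8 − 4 (= 4) to equal 5, which does not hold.

False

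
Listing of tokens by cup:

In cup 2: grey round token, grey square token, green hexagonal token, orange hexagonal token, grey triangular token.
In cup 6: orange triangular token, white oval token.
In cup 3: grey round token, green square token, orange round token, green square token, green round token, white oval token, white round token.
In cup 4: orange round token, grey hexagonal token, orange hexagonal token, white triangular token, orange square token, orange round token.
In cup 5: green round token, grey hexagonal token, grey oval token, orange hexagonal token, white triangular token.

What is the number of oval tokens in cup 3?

1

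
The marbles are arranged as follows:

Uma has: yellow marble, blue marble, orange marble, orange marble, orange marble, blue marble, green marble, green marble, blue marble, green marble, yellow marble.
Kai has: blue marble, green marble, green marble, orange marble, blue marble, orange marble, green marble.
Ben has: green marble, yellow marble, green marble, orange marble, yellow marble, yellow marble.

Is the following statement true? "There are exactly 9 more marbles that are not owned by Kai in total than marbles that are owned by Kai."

False

marbles that are not owned by Kai: 17.
marbles owned by Kai: 7.
The claim requires 17 − 7 (= 10) to equal 9, which does not hold.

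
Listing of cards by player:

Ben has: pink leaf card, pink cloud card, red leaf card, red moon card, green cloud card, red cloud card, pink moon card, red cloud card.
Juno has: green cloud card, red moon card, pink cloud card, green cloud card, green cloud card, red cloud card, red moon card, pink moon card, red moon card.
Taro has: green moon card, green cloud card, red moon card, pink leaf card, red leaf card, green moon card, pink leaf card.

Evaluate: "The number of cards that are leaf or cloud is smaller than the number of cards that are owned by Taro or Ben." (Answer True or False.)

|cards that are leaf or cloud| = 15.
|cards owned by Taro or Ben| = 15.
The claim requires 15 < 15, which does not hold.

False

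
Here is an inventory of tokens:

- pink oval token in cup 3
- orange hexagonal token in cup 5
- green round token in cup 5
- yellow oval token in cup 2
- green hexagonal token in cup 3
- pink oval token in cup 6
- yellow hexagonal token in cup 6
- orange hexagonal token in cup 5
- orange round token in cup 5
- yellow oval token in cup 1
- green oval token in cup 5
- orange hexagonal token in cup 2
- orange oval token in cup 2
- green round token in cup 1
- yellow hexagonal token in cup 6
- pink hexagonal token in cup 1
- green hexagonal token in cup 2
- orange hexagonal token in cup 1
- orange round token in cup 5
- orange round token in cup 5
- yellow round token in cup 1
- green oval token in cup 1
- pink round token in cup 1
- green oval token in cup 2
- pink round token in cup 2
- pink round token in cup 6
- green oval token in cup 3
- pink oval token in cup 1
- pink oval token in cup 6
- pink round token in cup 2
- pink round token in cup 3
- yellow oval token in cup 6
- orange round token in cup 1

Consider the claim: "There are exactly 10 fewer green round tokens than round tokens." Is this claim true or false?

True

There are 2 green round tokens.
There are 12 round tokens.
The claim requires 12 − 2 (= 10) to equal 10, which holds.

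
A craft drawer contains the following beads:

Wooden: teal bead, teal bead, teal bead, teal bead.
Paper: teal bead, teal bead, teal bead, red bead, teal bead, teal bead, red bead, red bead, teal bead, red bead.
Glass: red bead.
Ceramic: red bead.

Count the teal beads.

10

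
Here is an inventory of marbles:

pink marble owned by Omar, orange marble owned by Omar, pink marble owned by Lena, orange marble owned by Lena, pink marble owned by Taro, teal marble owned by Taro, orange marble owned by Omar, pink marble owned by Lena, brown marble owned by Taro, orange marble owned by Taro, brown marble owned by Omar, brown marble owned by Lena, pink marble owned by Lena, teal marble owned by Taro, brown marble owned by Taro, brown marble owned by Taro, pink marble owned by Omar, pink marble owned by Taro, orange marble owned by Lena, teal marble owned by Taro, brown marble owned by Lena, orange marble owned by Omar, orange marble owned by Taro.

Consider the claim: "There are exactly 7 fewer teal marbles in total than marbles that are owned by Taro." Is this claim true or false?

|teal marbles| = 3.
|marbles owned by Taro| = 10.
The claim requires 10 − 3 (= 7) to equal 7, which holds.

True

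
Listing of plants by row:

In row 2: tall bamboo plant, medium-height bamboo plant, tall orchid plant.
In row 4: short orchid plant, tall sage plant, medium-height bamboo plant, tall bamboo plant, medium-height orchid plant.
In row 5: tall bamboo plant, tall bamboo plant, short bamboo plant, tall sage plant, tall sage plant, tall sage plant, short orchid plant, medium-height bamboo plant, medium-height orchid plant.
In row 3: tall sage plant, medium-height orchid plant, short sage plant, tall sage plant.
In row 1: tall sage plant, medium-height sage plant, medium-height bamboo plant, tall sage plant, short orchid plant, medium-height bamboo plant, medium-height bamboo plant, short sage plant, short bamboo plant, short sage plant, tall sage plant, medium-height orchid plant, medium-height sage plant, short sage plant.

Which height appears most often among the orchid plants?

medium-height

Counts by height (restricted to orchid plants): medium-height 4, short 3, tall 1.
The maximum is 4, held uniquely by medium-height.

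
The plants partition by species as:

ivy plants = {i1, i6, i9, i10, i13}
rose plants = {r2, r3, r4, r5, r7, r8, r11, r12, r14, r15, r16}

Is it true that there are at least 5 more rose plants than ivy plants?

There are 11 rose plants.
There are 5 ivy plants.
The claim requires 11 − 5 = 6 ≥ 5, which holds.

True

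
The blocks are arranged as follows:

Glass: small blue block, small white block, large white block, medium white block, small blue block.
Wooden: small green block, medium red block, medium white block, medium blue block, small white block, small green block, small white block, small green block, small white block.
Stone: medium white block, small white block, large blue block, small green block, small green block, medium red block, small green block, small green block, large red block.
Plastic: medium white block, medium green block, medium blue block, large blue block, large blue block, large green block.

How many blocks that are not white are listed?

Total blocks: 29; with the excluded value: 10; remaining 29 − 10 = 19.

19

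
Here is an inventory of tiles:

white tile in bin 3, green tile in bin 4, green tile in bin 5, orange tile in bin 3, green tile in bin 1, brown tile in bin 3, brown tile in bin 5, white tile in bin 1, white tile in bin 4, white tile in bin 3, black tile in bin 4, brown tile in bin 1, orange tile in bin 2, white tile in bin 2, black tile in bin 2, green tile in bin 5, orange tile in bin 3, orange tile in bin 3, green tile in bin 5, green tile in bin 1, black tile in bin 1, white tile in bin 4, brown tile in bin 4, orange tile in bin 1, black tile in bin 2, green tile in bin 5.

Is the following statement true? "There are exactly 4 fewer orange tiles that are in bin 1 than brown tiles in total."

False

orange tiles in bin 1: 1.
brown tiles: 4.
The claim requires 4 − 1 (= 3) to equal 4, which does not hold.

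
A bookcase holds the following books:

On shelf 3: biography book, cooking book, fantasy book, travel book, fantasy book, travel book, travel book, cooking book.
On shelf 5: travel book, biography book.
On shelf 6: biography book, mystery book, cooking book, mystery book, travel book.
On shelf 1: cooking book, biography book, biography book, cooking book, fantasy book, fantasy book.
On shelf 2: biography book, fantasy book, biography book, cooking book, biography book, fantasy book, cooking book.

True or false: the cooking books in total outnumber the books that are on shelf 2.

cooking books: 7.
books on shelf 2: 7.
The claim requires 7 > 7, which does not hold.

False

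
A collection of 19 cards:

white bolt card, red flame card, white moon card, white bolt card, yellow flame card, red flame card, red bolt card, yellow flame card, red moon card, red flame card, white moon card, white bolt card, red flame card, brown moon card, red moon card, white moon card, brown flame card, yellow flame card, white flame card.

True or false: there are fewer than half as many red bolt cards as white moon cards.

True

There is 1 red bolt card.
There are 3 white moon cards.
The claim requires 2 × 1 = 2 < 3, which holds.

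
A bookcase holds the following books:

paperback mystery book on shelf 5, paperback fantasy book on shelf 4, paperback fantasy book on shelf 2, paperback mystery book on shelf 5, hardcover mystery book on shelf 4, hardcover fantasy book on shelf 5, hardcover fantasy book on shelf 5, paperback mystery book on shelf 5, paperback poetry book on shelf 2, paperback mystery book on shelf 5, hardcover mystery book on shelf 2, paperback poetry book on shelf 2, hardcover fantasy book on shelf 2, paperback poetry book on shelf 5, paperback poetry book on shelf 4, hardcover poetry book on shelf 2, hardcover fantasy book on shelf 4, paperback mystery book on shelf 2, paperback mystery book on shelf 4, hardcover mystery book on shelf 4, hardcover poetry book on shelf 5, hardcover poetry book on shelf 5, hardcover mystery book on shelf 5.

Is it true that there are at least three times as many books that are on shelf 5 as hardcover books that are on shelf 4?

True

There are 10 books on shelf 5.
There are 3 hardcover books on shelf 4.
The claim requires 10 ≥ 3 × 3 = 9, which holds.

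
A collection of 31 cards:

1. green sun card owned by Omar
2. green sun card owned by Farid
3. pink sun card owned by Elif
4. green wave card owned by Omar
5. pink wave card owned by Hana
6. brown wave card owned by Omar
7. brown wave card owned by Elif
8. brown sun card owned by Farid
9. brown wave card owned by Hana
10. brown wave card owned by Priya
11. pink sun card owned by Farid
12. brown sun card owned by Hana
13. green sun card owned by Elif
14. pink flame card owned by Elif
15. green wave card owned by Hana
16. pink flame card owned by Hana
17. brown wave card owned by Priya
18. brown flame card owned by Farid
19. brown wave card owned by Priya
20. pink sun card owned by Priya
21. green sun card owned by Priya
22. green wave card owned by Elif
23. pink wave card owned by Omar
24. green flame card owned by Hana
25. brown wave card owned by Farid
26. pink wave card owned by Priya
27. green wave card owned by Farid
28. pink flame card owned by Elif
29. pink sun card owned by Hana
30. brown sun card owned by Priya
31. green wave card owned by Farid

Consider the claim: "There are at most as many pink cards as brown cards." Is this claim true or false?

True

pink cards: 10.
brown cards: 11.
The claim requires 10 ≤ 11, which holds.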